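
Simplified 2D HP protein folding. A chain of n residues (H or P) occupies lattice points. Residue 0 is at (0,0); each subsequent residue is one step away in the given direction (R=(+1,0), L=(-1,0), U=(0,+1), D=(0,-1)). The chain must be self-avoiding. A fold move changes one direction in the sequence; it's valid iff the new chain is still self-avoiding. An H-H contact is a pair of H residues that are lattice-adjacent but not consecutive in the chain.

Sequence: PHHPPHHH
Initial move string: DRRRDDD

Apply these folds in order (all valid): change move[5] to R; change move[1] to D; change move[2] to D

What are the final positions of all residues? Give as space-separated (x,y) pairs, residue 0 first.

Initial moves: DRRRDDD
Fold: move[5]->R => DRRRDRD (positions: [(0, 0), (0, -1), (1, -1), (2, -1), (3, -1), (3, -2), (4, -2), (4, -3)])
Fold: move[1]->D => DDRRDRD (positions: [(0, 0), (0, -1), (0, -2), (1, -2), (2, -2), (2, -3), (3, -3), (3, -4)])
Fold: move[2]->D => DDDRDRD (positions: [(0, 0), (0, -1), (0, -2), (0, -3), (1, -3), (1, -4), (2, -4), (2, -5)])

Answer: (0,0) (0,-1) (0,-2) (0,-3) (1,-3) (1,-4) (2,-4) (2,-5)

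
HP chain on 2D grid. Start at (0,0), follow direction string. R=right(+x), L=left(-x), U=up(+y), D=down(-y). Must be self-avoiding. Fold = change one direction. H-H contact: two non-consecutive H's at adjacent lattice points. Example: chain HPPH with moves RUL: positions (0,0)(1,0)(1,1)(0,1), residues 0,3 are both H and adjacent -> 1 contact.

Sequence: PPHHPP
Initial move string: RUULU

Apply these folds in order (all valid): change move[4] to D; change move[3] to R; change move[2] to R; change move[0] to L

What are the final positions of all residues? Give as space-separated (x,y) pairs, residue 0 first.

Initial moves: RUULU
Fold: move[4]->D => RUULD (positions: [(0, 0), (1, 0), (1, 1), (1, 2), (0, 2), (0, 1)])
Fold: move[3]->R => RUURD (positions: [(0, 0), (1, 0), (1, 1), (1, 2), (2, 2), (2, 1)])
Fold: move[2]->R => RURRD (positions: [(0, 0), (1, 0), (1, 1), (2, 1), (3, 1), (3, 0)])
Fold: move[0]->L => LURRD (positions: [(0, 0), (-1, 0), (-1, 1), (0, 1), (1, 1), (1, 0)])

Answer: (0,0) (-1,0) (-1,1) (0,1) (1,1) (1,0)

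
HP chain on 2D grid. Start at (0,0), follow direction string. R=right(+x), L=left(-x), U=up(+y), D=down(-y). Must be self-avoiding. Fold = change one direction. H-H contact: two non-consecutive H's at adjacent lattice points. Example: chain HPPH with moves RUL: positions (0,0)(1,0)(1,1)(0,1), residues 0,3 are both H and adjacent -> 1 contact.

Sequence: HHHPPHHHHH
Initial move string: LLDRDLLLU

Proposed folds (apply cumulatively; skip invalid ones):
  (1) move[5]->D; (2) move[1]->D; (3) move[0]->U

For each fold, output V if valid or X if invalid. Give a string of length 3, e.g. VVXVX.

Initial: LLDRDLLLU -> [(0, 0), (-1, 0), (-2, 0), (-2, -1), (-1, -1), (-1, -2), (-2, -2), (-3, -2), (-4, -2), (-4, -1)]
Fold 1: move[5]->D => LLDRDDLLU VALID
Fold 2: move[1]->D => LDDRDDLLU VALID
Fold 3: move[0]->U => UDDRDDLLU INVALID (collision), skipped

Answer: VVX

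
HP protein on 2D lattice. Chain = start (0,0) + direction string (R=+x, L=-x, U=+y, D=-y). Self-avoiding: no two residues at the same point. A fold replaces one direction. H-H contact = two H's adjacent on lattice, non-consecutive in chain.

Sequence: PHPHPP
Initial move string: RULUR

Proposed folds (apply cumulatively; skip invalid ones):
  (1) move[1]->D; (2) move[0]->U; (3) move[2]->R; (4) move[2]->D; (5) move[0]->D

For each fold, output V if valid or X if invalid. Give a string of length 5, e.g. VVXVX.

Answer: XVVXX

Derivation:
Initial: RULUR -> [(0, 0), (1, 0), (1, 1), (0, 1), (0, 2), (1, 2)]
Fold 1: move[1]->D => RDLUR INVALID (collision), skipped
Fold 2: move[0]->U => UULUR VALID
Fold 3: move[2]->R => UURUR VALID
Fold 4: move[2]->D => UUDUR INVALID (collision), skipped
Fold 5: move[0]->D => DURUR INVALID (collision), skipped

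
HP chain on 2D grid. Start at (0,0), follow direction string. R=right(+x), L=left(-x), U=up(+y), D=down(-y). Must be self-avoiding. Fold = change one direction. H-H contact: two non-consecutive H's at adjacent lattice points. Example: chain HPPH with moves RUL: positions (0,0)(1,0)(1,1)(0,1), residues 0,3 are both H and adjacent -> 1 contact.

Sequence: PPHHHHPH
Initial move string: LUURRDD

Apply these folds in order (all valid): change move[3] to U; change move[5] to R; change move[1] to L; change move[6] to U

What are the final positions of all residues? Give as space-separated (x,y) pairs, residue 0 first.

Initial moves: LUURRDD
Fold: move[3]->U => LUUURDD (positions: [(0, 0), (-1, 0), (-1, 1), (-1, 2), (-1, 3), (0, 3), (0, 2), (0, 1)])
Fold: move[5]->R => LUUURRD (positions: [(0, 0), (-1, 0), (-1, 1), (-1, 2), (-1, 3), (0, 3), (1, 3), (1, 2)])
Fold: move[1]->L => LLUURRD (positions: [(0, 0), (-1, 0), (-2, 0), (-2, 1), (-2, 2), (-1, 2), (0, 2), (0, 1)])
Fold: move[6]->U => LLUURRU (positions: [(0, 0), (-1, 0), (-2, 0), (-2, 1), (-2, 2), (-1, 2), (0, 2), (0, 3)])

Answer: (0,0) (-1,0) (-2,0) (-2,1) (-2,2) (-1,2) (0,2) (0,3)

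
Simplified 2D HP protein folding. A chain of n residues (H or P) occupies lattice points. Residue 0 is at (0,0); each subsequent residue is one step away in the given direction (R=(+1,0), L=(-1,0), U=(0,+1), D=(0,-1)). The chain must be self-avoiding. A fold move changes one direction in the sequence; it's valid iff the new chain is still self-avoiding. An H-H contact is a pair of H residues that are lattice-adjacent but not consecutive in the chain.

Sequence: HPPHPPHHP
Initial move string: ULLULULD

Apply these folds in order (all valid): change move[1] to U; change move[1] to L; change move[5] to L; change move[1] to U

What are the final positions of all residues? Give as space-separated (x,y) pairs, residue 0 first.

Initial moves: ULLULULD
Fold: move[1]->U => UULULULD (positions: [(0, 0), (0, 1), (0, 2), (-1, 2), (-1, 3), (-2, 3), (-2, 4), (-3, 4), (-3, 3)])
Fold: move[1]->L => ULLULULD (positions: [(0, 0), (0, 1), (-1, 1), (-2, 1), (-2, 2), (-3, 2), (-3, 3), (-4, 3), (-4, 2)])
Fold: move[5]->L => ULLULLLD (positions: [(0, 0), (0, 1), (-1, 1), (-2, 1), (-2, 2), (-3, 2), (-4, 2), (-5, 2), (-5, 1)])
Fold: move[1]->U => UULULLLD (positions: [(0, 0), (0, 1), (0, 2), (-1, 2), (-1, 3), (-2, 3), (-3, 3), (-4, 3), (-4, 2)])

Answer: (0,0) (0,1) (0,2) (-1,2) (-1,3) (-2,3) (-3,3) (-4,3) (-4,2)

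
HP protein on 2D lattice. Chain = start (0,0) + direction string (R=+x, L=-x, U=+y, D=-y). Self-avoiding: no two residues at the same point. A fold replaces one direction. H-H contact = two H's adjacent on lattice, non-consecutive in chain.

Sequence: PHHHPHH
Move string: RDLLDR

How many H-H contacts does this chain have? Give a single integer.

Answer: 1

Derivation:
Positions: [(0, 0), (1, 0), (1, -1), (0, -1), (-1, -1), (-1, -2), (0, -2)]
H-H contact: residue 3 @(0,-1) - residue 6 @(0, -2)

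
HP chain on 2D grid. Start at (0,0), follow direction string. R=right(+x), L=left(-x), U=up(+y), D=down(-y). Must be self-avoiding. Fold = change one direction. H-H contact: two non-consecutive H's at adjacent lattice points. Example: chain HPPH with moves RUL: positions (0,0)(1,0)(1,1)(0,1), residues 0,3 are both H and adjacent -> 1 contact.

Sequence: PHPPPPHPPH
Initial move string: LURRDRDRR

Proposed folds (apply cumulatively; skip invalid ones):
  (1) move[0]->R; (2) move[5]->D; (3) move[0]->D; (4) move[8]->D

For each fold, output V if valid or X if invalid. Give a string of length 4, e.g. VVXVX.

Answer: VVXV

Derivation:
Initial: LURRDRDRR -> [(0, 0), (-1, 0), (-1, 1), (0, 1), (1, 1), (1, 0), (2, 0), (2, -1), (3, -1), (4, -1)]
Fold 1: move[0]->R => RURRDRDRR VALID
Fold 2: move[5]->D => RURRDDDRR VALID
Fold 3: move[0]->D => DURRDDDRR INVALID (collision), skipped
Fold 4: move[8]->D => RURRDDDRD VALID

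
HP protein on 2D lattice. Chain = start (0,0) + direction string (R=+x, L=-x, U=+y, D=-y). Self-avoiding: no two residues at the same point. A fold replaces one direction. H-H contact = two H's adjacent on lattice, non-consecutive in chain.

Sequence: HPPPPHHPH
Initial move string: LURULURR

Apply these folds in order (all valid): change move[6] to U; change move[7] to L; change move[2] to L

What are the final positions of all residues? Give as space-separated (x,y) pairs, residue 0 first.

Initial moves: LURULURR
Fold: move[6]->U => LURULUUR (positions: [(0, 0), (-1, 0), (-1, 1), (0, 1), (0, 2), (-1, 2), (-1, 3), (-1, 4), (0, 4)])
Fold: move[7]->L => LURULUUL (positions: [(0, 0), (-1, 0), (-1, 1), (0, 1), (0, 2), (-1, 2), (-1, 3), (-1, 4), (-2, 4)])
Fold: move[2]->L => LULULUUL (positions: [(0, 0), (-1, 0), (-1, 1), (-2, 1), (-2, 2), (-3, 2), (-3, 3), (-3, 4), (-4, 4)])

Answer: (0,0) (-1,0) (-1,1) (-2,1) (-2,2) (-3,2) (-3,3) (-3,4) (-4,4)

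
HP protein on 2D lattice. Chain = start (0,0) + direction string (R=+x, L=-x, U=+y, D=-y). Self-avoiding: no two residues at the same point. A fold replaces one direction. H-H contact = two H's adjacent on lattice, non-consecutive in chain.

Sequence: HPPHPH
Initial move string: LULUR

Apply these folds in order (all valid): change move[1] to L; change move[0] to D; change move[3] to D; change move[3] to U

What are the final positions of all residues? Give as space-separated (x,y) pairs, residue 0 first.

Answer: (0,0) (0,-1) (-1,-1) (-2,-1) (-2,0) (-1,0)

Derivation:
Initial moves: LULUR
Fold: move[1]->L => LLLUR (positions: [(0, 0), (-1, 0), (-2, 0), (-3, 0), (-3, 1), (-2, 1)])
Fold: move[0]->D => DLLUR (positions: [(0, 0), (0, -1), (-1, -1), (-2, -1), (-2, 0), (-1, 0)])
Fold: move[3]->D => DLLDR (positions: [(0, 0), (0, -1), (-1, -1), (-2, -1), (-2, -2), (-1, -2)])
Fold: move[3]->U => DLLUR (positions: [(0, 0), (0, -1), (-1, -1), (-2, -1), (-2, 0), (-1, 0)])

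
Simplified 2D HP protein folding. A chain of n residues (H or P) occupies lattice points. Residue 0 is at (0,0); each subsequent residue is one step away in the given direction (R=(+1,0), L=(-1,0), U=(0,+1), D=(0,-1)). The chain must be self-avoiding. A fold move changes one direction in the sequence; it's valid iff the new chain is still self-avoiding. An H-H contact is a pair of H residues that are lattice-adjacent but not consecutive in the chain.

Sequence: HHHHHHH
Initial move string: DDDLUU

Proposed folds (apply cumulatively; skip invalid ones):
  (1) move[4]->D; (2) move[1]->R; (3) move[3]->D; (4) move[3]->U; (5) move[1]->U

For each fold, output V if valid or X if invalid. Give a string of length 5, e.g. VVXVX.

Initial: DDDLUU -> [(0, 0), (0, -1), (0, -2), (0, -3), (-1, -3), (-1, -2), (-1, -1)]
Fold 1: move[4]->D => DDDLDU INVALID (collision), skipped
Fold 2: move[1]->R => DRDLUU INVALID (collision), skipped
Fold 3: move[3]->D => DDDDUU INVALID (collision), skipped
Fold 4: move[3]->U => DDDUUU INVALID (collision), skipped
Fold 5: move[1]->U => DUDLUU INVALID (collision), skipped

Answer: XXXXX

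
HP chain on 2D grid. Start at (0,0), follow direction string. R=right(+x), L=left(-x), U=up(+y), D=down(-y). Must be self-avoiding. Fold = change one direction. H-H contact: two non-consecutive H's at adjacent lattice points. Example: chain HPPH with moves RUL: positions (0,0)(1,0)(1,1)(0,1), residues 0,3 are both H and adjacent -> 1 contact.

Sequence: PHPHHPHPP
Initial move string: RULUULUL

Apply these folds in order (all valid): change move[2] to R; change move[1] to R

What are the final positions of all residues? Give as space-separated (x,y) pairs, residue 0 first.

Initial moves: RULUULUL
Fold: move[2]->R => RURUULUL (positions: [(0, 0), (1, 0), (1, 1), (2, 1), (2, 2), (2, 3), (1, 3), (1, 4), (0, 4)])
Fold: move[1]->R => RRRUULUL (positions: [(0, 0), (1, 0), (2, 0), (3, 0), (3, 1), (3, 2), (2, 2), (2, 3), (1, 3)])

Answer: (0,0) (1,0) (2,0) (3,0) (3,1) (3,2) (2,2) (2,3) (1,3)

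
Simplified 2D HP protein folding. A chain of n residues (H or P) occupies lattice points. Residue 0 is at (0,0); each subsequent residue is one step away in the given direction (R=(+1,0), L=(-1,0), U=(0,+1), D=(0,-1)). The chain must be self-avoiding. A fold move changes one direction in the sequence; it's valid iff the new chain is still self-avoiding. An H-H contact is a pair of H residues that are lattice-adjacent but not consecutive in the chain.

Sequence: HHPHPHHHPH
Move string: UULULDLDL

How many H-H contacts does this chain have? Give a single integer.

Answer: 1

Derivation:
Positions: [(0, 0), (0, 1), (0, 2), (-1, 2), (-1, 3), (-2, 3), (-2, 2), (-3, 2), (-3, 1), (-4, 1)]
H-H contact: residue 3 @(-1,2) - residue 6 @(-2, 2)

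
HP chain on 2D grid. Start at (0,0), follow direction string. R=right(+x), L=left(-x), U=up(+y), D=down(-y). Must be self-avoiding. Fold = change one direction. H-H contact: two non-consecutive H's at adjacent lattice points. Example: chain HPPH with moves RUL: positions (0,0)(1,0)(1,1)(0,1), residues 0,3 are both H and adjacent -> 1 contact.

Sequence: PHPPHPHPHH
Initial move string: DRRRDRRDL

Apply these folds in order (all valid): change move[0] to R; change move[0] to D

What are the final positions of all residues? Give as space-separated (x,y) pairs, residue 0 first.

Initial moves: DRRRDRRDL
Fold: move[0]->R => RRRRDRRDL (positions: [(0, 0), (1, 0), (2, 0), (3, 0), (4, 0), (4, -1), (5, -1), (6, -1), (6, -2), (5, -2)])
Fold: move[0]->D => DRRRDRRDL (positions: [(0, 0), (0, -1), (1, -1), (2, -1), (3, -1), (3, -2), (4, -2), (5, -2), (5, -3), (4, -3)])

Answer: (0,0) (0,-1) (1,-1) (2,-1) (3,-1) (3,-2) (4,-2) (5,-2) (5,-3) (4,-3)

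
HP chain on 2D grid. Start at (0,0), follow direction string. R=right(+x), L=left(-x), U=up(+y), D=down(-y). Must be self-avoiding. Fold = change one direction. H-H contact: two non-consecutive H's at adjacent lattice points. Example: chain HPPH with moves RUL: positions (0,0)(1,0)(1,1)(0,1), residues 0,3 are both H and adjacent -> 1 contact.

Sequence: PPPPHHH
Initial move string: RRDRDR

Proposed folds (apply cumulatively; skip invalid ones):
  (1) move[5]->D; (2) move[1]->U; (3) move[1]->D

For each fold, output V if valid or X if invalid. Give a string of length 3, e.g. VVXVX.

Answer: VXV

Derivation:
Initial: RRDRDR -> [(0, 0), (1, 0), (2, 0), (2, -1), (3, -1), (3, -2), (4, -2)]
Fold 1: move[5]->D => RRDRDD VALID
Fold 2: move[1]->U => RUDRDD INVALID (collision), skipped
Fold 3: move[1]->D => RDDRDD VALID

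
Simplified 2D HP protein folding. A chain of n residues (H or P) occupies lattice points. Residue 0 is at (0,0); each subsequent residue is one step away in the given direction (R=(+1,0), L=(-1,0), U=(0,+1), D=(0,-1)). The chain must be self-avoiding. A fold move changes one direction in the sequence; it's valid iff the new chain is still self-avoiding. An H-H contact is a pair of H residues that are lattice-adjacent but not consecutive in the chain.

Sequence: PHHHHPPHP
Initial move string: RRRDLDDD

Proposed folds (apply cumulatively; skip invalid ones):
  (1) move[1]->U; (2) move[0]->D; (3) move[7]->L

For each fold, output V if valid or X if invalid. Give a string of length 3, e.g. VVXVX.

Initial: RRRDLDDD -> [(0, 0), (1, 0), (2, 0), (3, 0), (3, -1), (2, -1), (2, -2), (2, -3), (2, -4)]
Fold 1: move[1]->U => RURDLDDD INVALID (collision), skipped
Fold 2: move[0]->D => DRRDLDDD VALID
Fold 3: move[7]->L => DRRDLDDL VALID

Answer: XVV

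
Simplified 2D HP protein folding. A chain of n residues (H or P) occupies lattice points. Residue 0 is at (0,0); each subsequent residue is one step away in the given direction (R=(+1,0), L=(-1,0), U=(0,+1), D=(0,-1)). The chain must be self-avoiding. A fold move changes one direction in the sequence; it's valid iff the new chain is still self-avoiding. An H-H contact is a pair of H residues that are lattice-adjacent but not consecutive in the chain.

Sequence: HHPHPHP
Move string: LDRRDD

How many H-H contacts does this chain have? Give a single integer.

Positions: [(0, 0), (-1, 0), (-1, -1), (0, -1), (1, -1), (1, -2), (1, -3)]
H-H contact: residue 0 @(0,0) - residue 3 @(0, -1)

Answer: 1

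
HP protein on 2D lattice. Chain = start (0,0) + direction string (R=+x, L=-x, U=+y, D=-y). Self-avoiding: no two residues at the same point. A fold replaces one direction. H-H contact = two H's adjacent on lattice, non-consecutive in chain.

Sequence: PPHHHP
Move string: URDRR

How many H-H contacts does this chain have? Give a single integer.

Answer: 0

Derivation:
Positions: [(0, 0), (0, 1), (1, 1), (1, 0), (2, 0), (3, 0)]
No H-H contacts found.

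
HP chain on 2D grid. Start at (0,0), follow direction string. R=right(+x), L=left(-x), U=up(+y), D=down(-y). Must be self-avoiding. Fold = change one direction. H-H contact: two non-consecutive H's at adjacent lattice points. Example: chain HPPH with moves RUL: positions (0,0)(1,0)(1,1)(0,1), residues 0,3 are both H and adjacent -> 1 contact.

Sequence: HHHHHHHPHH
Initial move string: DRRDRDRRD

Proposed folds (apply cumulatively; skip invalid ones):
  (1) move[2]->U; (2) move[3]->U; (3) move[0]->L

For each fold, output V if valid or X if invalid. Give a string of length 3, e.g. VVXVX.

Answer: XVX

Derivation:
Initial: DRRDRDRRD -> [(0, 0), (0, -1), (1, -1), (2, -1), (2, -2), (3, -2), (3, -3), (4, -3), (5, -3), (5, -4)]
Fold 1: move[2]->U => DRUDRDRRD INVALID (collision), skipped
Fold 2: move[3]->U => DRRURDRRD VALID
Fold 3: move[0]->L => LRRURDRRD INVALID (collision), skipped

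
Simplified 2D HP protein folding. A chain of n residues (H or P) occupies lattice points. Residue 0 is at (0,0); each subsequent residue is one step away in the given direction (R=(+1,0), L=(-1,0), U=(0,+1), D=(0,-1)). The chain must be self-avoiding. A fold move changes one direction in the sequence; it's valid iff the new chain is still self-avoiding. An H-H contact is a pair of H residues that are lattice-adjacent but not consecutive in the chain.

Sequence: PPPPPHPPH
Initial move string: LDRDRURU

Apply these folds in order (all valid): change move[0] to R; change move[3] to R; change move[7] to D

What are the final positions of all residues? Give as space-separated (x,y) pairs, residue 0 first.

Initial moves: LDRDRURU
Fold: move[0]->R => RDRDRURU (positions: [(0, 0), (1, 0), (1, -1), (2, -1), (2, -2), (3, -2), (3, -1), (4, -1), (4, 0)])
Fold: move[3]->R => RDRRRURU (positions: [(0, 0), (1, 0), (1, -1), (2, -1), (3, -1), (4, -1), (4, 0), (5, 0), (5, 1)])
Fold: move[7]->D => RDRRRURD (positions: [(0, 0), (1, 0), (1, -1), (2, -1), (3, -1), (4, -1), (4, 0), (5, 0), (5, -1)])

Answer: (0,0) (1,0) (1,-1) (2,-1) (3,-1) (4,-1) (4,0) (5,0) (5,-1)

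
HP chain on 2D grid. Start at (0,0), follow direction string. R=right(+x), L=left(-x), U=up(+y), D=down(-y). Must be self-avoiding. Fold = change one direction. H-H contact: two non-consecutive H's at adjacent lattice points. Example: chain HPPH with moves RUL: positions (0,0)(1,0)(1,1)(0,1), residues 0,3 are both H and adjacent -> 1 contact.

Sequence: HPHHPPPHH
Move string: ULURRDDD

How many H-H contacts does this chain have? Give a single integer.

Positions: [(0, 0), (0, 1), (-1, 1), (-1, 2), (0, 2), (1, 2), (1, 1), (1, 0), (1, -1)]
H-H contact: residue 0 @(0,0) - residue 7 @(1, 0)

Answer: 1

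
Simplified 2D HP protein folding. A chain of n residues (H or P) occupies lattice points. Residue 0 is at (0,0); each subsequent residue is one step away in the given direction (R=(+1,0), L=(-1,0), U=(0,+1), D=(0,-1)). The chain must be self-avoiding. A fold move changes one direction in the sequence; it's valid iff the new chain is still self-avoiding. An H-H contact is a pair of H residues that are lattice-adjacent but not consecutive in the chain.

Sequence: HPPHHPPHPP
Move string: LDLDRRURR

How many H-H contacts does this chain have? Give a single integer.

Answer: 1

Derivation:
Positions: [(0, 0), (-1, 0), (-1, -1), (-2, -1), (-2, -2), (-1, -2), (0, -2), (0, -1), (1, -1), (2, -1)]
H-H contact: residue 0 @(0,0) - residue 7 @(0, -1)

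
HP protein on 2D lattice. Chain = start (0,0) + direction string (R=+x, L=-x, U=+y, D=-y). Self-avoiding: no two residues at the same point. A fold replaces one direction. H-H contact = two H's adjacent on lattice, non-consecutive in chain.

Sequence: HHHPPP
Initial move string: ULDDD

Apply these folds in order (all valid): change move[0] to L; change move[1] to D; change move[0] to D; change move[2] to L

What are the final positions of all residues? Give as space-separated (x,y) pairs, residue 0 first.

Initial moves: ULDDD
Fold: move[0]->L => LLDDD (positions: [(0, 0), (-1, 0), (-2, 0), (-2, -1), (-2, -2), (-2, -3)])
Fold: move[1]->D => LDDDD (positions: [(0, 0), (-1, 0), (-1, -1), (-1, -2), (-1, -3), (-1, -4)])
Fold: move[0]->D => DDDDD (positions: [(0, 0), (0, -1), (0, -2), (0, -3), (0, -4), (0, -5)])
Fold: move[2]->L => DDLDD (positions: [(0, 0), (0, -1), (0, -2), (-1, -2), (-1, -3), (-1, -4)])

Answer: (0,0) (0,-1) (0,-2) (-1,-2) (-1,-3) (-1,-4)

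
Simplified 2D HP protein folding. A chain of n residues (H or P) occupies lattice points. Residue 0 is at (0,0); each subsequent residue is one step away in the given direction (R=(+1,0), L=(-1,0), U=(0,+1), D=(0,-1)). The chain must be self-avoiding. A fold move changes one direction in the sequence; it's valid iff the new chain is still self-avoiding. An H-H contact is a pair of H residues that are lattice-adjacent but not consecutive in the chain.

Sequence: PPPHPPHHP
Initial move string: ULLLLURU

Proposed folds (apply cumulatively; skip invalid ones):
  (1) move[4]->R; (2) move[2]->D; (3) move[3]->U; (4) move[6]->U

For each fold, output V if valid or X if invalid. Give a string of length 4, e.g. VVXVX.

Answer: XVXV

Derivation:
Initial: ULLLLURU -> [(0, 0), (0, 1), (-1, 1), (-2, 1), (-3, 1), (-4, 1), (-4, 2), (-3, 2), (-3, 3)]
Fold 1: move[4]->R => ULLLRURU INVALID (collision), skipped
Fold 2: move[2]->D => ULDLLURU VALID
Fold 3: move[3]->U => ULDULURU INVALID (collision), skipped
Fold 4: move[6]->U => ULDLLUUU VALID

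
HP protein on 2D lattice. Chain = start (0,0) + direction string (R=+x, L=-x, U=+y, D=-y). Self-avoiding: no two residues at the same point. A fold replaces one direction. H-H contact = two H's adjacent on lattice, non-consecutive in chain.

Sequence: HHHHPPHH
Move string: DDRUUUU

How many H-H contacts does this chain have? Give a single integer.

Answer: 0

Derivation:
Positions: [(0, 0), (0, -1), (0, -2), (1, -2), (1, -1), (1, 0), (1, 1), (1, 2)]
No H-H contacts found.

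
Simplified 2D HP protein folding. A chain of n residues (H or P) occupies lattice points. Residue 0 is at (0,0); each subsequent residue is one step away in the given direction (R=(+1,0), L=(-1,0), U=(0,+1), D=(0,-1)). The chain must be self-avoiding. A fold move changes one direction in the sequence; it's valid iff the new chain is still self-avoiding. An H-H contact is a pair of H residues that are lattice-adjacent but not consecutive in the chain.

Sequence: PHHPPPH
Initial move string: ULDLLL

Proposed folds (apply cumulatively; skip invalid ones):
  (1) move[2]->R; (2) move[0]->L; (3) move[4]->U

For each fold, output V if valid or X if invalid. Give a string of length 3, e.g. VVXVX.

Initial: ULDLLL -> [(0, 0), (0, 1), (-1, 1), (-1, 0), (-2, 0), (-3, 0), (-4, 0)]
Fold 1: move[2]->R => ULRLLL INVALID (collision), skipped
Fold 2: move[0]->L => LLDLLL VALID
Fold 3: move[4]->U => LLDLUL VALID

Answer: XVV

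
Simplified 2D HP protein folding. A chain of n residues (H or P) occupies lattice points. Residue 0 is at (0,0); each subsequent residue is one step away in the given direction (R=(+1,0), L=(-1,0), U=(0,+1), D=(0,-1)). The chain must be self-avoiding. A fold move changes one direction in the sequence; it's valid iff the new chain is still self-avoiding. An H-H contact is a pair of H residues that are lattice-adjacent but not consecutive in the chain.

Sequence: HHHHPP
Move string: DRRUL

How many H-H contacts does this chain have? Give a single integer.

Positions: [(0, 0), (0, -1), (1, -1), (2, -1), (2, 0), (1, 0)]
No H-H contacts found.

Answer: 0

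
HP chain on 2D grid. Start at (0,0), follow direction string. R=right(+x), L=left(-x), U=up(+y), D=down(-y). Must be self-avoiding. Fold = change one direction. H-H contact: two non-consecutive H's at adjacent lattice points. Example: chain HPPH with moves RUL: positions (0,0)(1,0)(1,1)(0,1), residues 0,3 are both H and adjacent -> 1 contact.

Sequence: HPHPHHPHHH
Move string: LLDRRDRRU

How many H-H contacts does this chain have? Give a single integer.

Answer: 1

Derivation:
Positions: [(0, 0), (-1, 0), (-2, 0), (-2, -1), (-1, -1), (0, -1), (0, -2), (1, -2), (2, -2), (2, -1)]
H-H contact: residue 0 @(0,0) - residue 5 @(0, -1)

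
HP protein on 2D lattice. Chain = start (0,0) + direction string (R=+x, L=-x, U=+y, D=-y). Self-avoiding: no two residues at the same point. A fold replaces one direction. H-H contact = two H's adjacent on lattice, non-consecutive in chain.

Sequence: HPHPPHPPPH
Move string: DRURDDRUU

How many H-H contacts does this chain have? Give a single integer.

Answer: 1

Derivation:
Positions: [(0, 0), (0, -1), (1, -1), (1, 0), (2, 0), (2, -1), (2, -2), (3, -2), (3, -1), (3, 0)]
H-H contact: residue 2 @(1,-1) - residue 5 @(2, -1)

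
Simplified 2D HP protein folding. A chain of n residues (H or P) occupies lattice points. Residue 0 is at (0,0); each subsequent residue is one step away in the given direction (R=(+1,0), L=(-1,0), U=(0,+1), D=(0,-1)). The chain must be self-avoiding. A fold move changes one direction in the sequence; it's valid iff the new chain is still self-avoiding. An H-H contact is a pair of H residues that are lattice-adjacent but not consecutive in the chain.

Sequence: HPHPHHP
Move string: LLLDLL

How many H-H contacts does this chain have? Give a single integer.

Positions: [(0, 0), (-1, 0), (-2, 0), (-3, 0), (-3, -1), (-4, -1), (-5, -1)]
No H-H contacts found.

Answer: 0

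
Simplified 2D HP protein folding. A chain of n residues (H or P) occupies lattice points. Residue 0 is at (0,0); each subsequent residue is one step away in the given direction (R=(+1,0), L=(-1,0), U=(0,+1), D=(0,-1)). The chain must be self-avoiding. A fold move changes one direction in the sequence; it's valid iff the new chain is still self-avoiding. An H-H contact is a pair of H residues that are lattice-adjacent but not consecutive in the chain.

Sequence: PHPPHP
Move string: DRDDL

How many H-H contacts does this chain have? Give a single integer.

Positions: [(0, 0), (0, -1), (1, -1), (1, -2), (1, -3), (0, -3)]
No H-H contacts found.

Answer: 0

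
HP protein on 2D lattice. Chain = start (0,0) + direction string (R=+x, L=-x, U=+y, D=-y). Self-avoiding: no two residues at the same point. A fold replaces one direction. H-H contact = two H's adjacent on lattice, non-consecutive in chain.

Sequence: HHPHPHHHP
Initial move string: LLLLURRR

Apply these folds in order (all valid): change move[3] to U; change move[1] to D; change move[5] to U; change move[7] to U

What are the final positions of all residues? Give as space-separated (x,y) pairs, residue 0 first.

Initial moves: LLLLURRR
Fold: move[3]->U => LLLUURRR (positions: [(0, 0), (-1, 0), (-2, 0), (-3, 0), (-3, 1), (-3, 2), (-2, 2), (-1, 2), (0, 2)])
Fold: move[1]->D => LDLUURRR (positions: [(0, 0), (-1, 0), (-1, -1), (-2, -1), (-2, 0), (-2, 1), (-1, 1), (0, 1), (1, 1)])
Fold: move[5]->U => LDLUUURR (positions: [(0, 0), (-1, 0), (-1, -1), (-2, -1), (-2, 0), (-2, 1), (-2, 2), (-1, 2), (0, 2)])
Fold: move[7]->U => LDLUUURU (positions: [(0, 0), (-1, 0), (-1, -1), (-2, -1), (-2, 0), (-2, 1), (-2, 2), (-1, 2), (-1, 3)])

Answer: (0,0) (-1,0) (-1,-1) (-2,-1) (-2,0) (-2,1) (-2,2) (-1,2) (-1,3)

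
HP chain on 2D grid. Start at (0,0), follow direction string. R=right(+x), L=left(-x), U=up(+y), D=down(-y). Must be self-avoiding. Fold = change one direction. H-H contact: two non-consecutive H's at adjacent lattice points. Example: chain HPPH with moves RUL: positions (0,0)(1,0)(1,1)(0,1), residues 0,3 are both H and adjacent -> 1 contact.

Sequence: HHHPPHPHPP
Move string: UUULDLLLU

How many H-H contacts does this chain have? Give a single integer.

Answer: 1

Derivation:
Positions: [(0, 0), (0, 1), (0, 2), (0, 3), (-1, 3), (-1, 2), (-2, 2), (-3, 2), (-4, 2), (-4, 3)]
H-H contact: residue 2 @(0,2) - residue 5 @(-1, 2)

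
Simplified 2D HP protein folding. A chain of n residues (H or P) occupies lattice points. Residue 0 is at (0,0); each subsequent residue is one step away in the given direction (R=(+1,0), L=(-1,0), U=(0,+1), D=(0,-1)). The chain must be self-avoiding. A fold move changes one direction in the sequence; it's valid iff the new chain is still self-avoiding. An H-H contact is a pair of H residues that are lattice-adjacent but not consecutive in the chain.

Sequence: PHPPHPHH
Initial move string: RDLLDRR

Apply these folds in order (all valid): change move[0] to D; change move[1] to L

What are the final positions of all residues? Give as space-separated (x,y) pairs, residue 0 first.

Initial moves: RDLLDRR
Fold: move[0]->D => DDLLDRR (positions: [(0, 0), (0, -1), (0, -2), (-1, -2), (-2, -2), (-2, -3), (-1, -3), (0, -3)])
Fold: move[1]->L => DLLLDRR (positions: [(0, 0), (0, -1), (-1, -1), (-2, -1), (-3, -1), (-3, -2), (-2, -2), (-1, -2)])

Answer: (0,0) (0,-1) (-1,-1) (-2,-1) (-3,-1) (-3,-2) (-2,-2) (-1,-2)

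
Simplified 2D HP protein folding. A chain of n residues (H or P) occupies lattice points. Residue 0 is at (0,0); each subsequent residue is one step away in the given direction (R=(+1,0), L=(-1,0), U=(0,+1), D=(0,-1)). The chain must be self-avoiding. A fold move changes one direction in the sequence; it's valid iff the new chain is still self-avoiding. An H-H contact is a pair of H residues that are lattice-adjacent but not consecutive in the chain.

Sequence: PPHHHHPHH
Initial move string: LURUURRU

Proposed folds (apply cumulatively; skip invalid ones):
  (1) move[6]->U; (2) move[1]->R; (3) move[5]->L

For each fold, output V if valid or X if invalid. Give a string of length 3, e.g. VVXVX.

Answer: VXV

Derivation:
Initial: LURUURRU -> [(0, 0), (-1, 0), (-1, 1), (0, 1), (0, 2), (0, 3), (1, 3), (2, 3), (2, 4)]
Fold 1: move[6]->U => LURUURUU VALID
Fold 2: move[1]->R => LRRUURUU INVALID (collision), skipped
Fold 3: move[5]->L => LURUULUU VALID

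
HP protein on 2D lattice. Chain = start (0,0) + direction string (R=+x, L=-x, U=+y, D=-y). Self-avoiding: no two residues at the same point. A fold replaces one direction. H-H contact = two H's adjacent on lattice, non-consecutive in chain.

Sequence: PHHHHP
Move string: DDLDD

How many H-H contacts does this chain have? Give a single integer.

Positions: [(0, 0), (0, -1), (0, -2), (-1, -2), (-1, -3), (-1, -4)]
No H-H contacts found.

Answer: 0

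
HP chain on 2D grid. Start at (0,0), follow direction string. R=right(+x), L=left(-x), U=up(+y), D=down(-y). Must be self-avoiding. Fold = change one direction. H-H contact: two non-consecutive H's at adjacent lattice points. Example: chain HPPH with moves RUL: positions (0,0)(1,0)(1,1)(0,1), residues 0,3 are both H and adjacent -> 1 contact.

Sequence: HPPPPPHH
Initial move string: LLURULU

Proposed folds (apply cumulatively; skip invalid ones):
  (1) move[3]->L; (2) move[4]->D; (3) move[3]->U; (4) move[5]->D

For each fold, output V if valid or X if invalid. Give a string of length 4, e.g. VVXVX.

Answer: VVXX

Derivation:
Initial: LLURULU -> [(0, 0), (-1, 0), (-2, 0), (-2, 1), (-1, 1), (-1, 2), (-2, 2), (-2, 3)]
Fold 1: move[3]->L => LLULULU VALID
Fold 2: move[4]->D => LLULDLU VALID
Fold 3: move[3]->U => LLUUDLU INVALID (collision), skipped
Fold 4: move[5]->D => LLULDDU INVALID (collision), skipped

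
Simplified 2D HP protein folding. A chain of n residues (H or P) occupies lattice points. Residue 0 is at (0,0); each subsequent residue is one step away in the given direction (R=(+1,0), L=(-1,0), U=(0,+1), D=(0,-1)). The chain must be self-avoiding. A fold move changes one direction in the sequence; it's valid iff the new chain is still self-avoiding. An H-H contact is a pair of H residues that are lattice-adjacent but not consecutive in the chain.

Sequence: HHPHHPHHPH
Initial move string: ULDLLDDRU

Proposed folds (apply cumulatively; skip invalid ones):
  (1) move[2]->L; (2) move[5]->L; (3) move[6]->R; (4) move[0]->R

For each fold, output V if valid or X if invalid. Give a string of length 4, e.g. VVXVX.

Answer: VXXX

Derivation:
Initial: ULDLLDDRU -> [(0, 0), (0, 1), (-1, 1), (-1, 0), (-2, 0), (-3, 0), (-3, -1), (-3, -2), (-2, -2), (-2, -1)]
Fold 1: move[2]->L => ULLLLDDRU VALID
Fold 2: move[5]->L => ULLLLLDRU INVALID (collision), skipped
Fold 3: move[6]->R => ULLLLDRRU INVALID (collision), skipped
Fold 4: move[0]->R => RLLLLDDRU INVALID (collision), skipped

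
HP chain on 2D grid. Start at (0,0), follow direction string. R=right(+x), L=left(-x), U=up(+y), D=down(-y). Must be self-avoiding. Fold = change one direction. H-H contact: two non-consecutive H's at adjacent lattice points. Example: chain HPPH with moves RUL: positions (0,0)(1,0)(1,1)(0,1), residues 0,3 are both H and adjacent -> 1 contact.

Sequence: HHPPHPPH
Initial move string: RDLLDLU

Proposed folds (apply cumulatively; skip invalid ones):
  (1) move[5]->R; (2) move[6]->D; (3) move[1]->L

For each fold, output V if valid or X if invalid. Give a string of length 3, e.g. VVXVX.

Answer: XVX

Derivation:
Initial: RDLLDLU -> [(0, 0), (1, 0), (1, -1), (0, -1), (-1, -1), (-1, -2), (-2, -2), (-2, -1)]
Fold 1: move[5]->R => RDLLDRU INVALID (collision), skipped
Fold 2: move[6]->D => RDLLDLD VALID
Fold 3: move[1]->L => RLLLDLD INVALID (collision), skipped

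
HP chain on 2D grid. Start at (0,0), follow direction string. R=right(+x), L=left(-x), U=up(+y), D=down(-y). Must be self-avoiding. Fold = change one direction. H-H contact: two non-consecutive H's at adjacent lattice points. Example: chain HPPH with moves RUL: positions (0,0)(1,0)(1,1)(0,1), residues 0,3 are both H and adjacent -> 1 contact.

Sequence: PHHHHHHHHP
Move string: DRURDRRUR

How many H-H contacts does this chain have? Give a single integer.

Positions: [(0, 0), (0, -1), (1, -1), (1, 0), (2, 0), (2, -1), (3, -1), (4, -1), (4, 0), (5, 0)]
H-H contact: residue 2 @(1,-1) - residue 5 @(2, -1)

Answer: 1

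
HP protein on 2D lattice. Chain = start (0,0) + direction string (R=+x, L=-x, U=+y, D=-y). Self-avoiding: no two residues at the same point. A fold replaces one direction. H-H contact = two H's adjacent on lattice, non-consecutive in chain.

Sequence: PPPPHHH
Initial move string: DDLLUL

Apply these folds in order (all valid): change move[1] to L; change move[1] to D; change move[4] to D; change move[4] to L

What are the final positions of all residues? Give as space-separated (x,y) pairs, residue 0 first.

Answer: (0,0) (0,-1) (0,-2) (-1,-2) (-2,-2) (-3,-2) (-4,-2)

Derivation:
Initial moves: DDLLUL
Fold: move[1]->L => DLLLUL (positions: [(0, 0), (0, -1), (-1, -1), (-2, -1), (-3, -1), (-3, 0), (-4, 0)])
Fold: move[1]->D => DDLLUL (positions: [(0, 0), (0, -1), (0, -2), (-1, -2), (-2, -2), (-2, -1), (-3, -1)])
Fold: move[4]->D => DDLLDL (positions: [(0, 0), (0, -1), (0, -2), (-1, -2), (-2, -2), (-2, -3), (-3, -3)])
Fold: move[4]->L => DDLLLL (positions: [(0, 0), (0, -1), (0, -2), (-1, -2), (-2, -2), (-3, -2), (-4, -2)])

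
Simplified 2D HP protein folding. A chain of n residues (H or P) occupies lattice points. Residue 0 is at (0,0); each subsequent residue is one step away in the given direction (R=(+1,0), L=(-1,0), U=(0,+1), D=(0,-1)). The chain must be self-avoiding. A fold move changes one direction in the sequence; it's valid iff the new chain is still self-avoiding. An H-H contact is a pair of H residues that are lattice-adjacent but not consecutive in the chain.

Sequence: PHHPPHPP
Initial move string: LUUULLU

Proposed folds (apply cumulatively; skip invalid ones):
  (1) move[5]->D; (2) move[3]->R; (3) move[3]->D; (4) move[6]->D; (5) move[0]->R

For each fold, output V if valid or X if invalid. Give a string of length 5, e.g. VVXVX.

Answer: XXXVV

Derivation:
Initial: LUUULLU -> [(0, 0), (-1, 0), (-1, 1), (-1, 2), (-1, 3), (-2, 3), (-3, 3), (-3, 4)]
Fold 1: move[5]->D => LUUULDU INVALID (collision), skipped
Fold 2: move[3]->R => LUURLLU INVALID (collision), skipped
Fold 3: move[3]->D => LUUDLLU INVALID (collision), skipped
Fold 4: move[6]->D => LUUULLD VALID
Fold 5: move[0]->R => RUUULLD VALID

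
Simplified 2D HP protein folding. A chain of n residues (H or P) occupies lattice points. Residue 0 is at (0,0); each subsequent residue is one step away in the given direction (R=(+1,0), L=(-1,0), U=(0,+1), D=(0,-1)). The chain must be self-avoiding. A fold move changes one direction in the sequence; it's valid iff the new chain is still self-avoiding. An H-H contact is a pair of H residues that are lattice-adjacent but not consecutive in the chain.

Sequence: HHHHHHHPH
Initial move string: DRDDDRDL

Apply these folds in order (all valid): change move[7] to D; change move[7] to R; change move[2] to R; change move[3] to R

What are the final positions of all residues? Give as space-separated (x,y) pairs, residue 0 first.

Answer: (0,0) (0,-1) (1,-1) (2,-1) (3,-1) (3,-2) (4,-2) (4,-3) (5,-3)

Derivation:
Initial moves: DRDDDRDL
Fold: move[7]->D => DRDDDRDD (positions: [(0, 0), (0, -1), (1, -1), (1, -2), (1, -3), (1, -4), (2, -4), (2, -5), (2, -6)])
Fold: move[7]->R => DRDDDRDR (positions: [(0, 0), (0, -1), (1, -1), (1, -2), (1, -3), (1, -4), (2, -4), (2, -5), (3, -5)])
Fold: move[2]->R => DRRDDRDR (positions: [(0, 0), (0, -1), (1, -1), (2, -1), (2, -2), (2, -3), (3, -3), (3, -4), (4, -4)])
Fold: move[3]->R => DRRRDRDR (positions: [(0, 0), (0, -1), (1, -1), (2, -1), (3, -1), (3, -2), (4, -2), (4, -3), (5, -3)])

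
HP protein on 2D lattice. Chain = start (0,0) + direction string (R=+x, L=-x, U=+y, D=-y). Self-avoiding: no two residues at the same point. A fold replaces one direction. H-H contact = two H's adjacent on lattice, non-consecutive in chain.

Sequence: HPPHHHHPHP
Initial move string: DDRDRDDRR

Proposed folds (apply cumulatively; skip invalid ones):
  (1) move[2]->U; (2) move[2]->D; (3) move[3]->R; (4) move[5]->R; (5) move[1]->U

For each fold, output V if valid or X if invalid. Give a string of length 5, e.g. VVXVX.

Answer: XVVVX

Derivation:
Initial: DDRDRDDRR -> [(0, 0), (0, -1), (0, -2), (1, -2), (1, -3), (2, -3), (2, -4), (2, -5), (3, -5), (4, -5)]
Fold 1: move[2]->U => DDUDRDDRR INVALID (collision), skipped
Fold 2: move[2]->D => DDDDRDDRR VALID
Fold 3: move[3]->R => DDDRRDDRR VALID
Fold 4: move[5]->R => DDDRRRDRR VALID
Fold 5: move[1]->U => DUDRRRDRR INVALID (collision), skipped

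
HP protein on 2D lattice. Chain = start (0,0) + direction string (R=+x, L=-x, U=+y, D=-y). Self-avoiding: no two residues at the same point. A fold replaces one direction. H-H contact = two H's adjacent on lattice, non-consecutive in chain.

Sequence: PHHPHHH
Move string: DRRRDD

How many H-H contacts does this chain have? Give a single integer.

Answer: 0

Derivation:
Positions: [(0, 0), (0, -1), (1, -1), (2, -1), (3, -1), (3, -2), (3, -3)]
No H-H contacts found.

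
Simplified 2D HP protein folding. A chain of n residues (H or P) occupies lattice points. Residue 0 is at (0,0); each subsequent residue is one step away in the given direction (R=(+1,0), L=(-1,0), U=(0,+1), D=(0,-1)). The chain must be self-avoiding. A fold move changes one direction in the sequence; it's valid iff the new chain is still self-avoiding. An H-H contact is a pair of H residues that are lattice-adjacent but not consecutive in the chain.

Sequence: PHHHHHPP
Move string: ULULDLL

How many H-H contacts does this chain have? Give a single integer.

Positions: [(0, 0), (0, 1), (-1, 1), (-1, 2), (-2, 2), (-2, 1), (-3, 1), (-4, 1)]
H-H contact: residue 2 @(-1,1) - residue 5 @(-2, 1)

Answer: 1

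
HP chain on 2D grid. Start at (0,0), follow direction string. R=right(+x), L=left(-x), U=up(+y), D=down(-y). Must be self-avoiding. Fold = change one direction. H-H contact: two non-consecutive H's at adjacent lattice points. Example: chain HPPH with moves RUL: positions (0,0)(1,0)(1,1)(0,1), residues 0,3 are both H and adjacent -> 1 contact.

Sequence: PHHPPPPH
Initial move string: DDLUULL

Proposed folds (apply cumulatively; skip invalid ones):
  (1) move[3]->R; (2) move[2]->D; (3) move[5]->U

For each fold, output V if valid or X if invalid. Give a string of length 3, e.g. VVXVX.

Answer: XXV

Derivation:
Initial: DDLUULL -> [(0, 0), (0, -1), (0, -2), (-1, -2), (-1, -1), (-1, 0), (-2, 0), (-3, 0)]
Fold 1: move[3]->R => DDLRULL INVALID (collision), skipped
Fold 2: move[2]->D => DDDUULL INVALID (collision), skipped
Fold 3: move[5]->U => DDLUUUL VALID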